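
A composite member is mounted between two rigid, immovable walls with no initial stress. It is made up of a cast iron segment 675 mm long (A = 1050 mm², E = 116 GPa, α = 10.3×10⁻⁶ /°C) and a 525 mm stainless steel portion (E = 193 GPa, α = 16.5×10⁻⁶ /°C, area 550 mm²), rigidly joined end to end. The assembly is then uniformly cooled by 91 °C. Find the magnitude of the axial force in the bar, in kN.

P ≈ 135 kN (tensile)

If the supports were absent, the total length change would be Σ αᵢΔT Lᵢ = 10.3×10⁻⁶×91×675 + 16.5×10⁻⁶×91×525 = 1.421 mm.
Since the ends are fixed, an axial force P builds up, equal in every segment, with P · Σ Lᵢ/(AᵢEᵢ) = δ_free.
The series flexibility is Σ Lᵢ/(AᵢEᵢ) = 675/(1050×116×10³) + 525/(550×193×10³) = 1.049×10⁻⁵ mm/N.
P = 1.421 / 1.049×10⁻⁵ = 135500 N = 135.5 kN, tensile.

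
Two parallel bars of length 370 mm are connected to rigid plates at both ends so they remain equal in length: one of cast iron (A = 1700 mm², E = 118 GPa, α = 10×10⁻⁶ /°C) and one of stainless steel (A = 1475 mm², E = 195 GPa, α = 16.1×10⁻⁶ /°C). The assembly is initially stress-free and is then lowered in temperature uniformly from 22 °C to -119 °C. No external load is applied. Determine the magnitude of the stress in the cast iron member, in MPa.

The stainless steel has the larger α, so on cooling it would change length more than the cast iron if both were free. The rigid plates force a common final length, so the stainless steel is put into tension and the cast iron into compression, with equal and opposite forces P (no external load).
Setting the final lengths equal and cancelling L: (α₁ − α₂)ΔT = P/(A₁E₁) + P/(A₂E₂).
|α₁ − α₂|·ΔT = 6.1×10⁻⁶ × 141 = 0.0008601.
1/(A₁E₁) + 1/(A₂E₂) = 1/(1700×118×10³) + 1/(1475×195×10³) = 8.462×10⁻⁹ N⁻¹.
P = 0.0008601 / 8.462×10⁻⁹ = 101600 N = 101.6 kN.
σ_{cast iron} = P/A₁ = 101600/1700 = 59.79 MPa, compressive.

σ ≈ 59.8 MPa (compressive)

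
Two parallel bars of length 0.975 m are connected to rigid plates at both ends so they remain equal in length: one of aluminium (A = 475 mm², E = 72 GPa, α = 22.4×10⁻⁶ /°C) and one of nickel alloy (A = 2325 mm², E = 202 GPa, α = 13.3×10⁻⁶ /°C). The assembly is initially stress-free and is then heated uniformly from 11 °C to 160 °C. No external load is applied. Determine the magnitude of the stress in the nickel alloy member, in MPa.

σ ≈ 18.6 MPa (tensile)

Both members must finish at the same length. With the larger α, the aluminium tends to over-expand; the plates restrain it, putting the aluminium in compression and the nickel alloy in tension. With no external load the two internal forces are equal and opposite, magnitude P.
Setting the final lengths equal and cancelling L: (α₁ − α₂)ΔT = P/(A₁E₁) + P/(A₂E₂).
|α₁ − α₂|·ΔT = 9.1×10⁻⁶ × 149 = 0.001356.
1/(A₁E₁) + 1/(A₂E₂) = 1/(475×72×10³) + 1/(2325×202×10³) = 3.137×10⁻⁸ N⁻¹.
P = 0.001356 / 3.137×10⁻⁸ = 43220 N = 43.22 kN.
σ_{nickel alloy} = P/A₂ = 43220/2325 = 18.59 MPa, tensile.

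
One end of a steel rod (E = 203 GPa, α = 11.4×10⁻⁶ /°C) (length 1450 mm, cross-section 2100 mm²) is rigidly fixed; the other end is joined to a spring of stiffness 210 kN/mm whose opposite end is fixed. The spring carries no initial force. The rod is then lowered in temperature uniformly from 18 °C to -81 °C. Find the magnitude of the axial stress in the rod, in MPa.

σ ≈ 95.5 MPa (tensile)

The unrestrained thermal change is αΔT L = 11.4×10⁻⁶ × 99 × 1450 = 1.636 mm.
Let P be the tensile force in the spring. The rod extends elastically by PL/(AE) and the spring stretches by P/k; together these equal δ_free.
P [ L/(AE) + 1/k ] = δ_free → P [ 1450/(2100×203×10³) + 1/(210×10³) ] = 1.636.
P = 1.636 / 8.163×10⁻⁶ = 200500 N.
σ = P/A = 200500/2100 = 95.46 MPa.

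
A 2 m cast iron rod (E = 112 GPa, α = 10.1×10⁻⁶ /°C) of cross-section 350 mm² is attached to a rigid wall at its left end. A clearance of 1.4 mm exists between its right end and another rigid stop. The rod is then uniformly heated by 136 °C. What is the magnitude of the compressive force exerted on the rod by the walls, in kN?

Free thermal elongation = αΔT L = 10.1×10⁻⁶ × 136 × 2000 = 2.747 mm.
The gap closes (δ_free > 1.4 mm) and the wall then resists a further 2.747 − 1.4 = 1.347 mm of expansion.
That suppressed elongation corresponds to σ = E·Δ/L = 112×10³ × 1.347/2000 = 75.44 MPa.
P = σA = 75.44 × 350 = 26.41 kN.

P ≈ 26.4 kN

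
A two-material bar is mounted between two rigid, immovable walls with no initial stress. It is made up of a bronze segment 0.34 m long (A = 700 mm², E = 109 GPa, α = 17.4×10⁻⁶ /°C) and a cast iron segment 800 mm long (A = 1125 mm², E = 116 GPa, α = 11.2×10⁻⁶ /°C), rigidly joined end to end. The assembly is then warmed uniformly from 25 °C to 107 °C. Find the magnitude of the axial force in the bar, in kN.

If the supports were absent, the total length change would be Σ αᵢΔT Lᵢ = 17.4×10⁻⁶×82×340 + 11.2×10⁻⁶×82×800 = 1.22 mm.
The rigid supports impose zero overall length change; the single axial force P common to all segments must satisfy P Σ Lᵢ/(AᵢEᵢ) = δ_free.
Σ Lᵢ/(AᵢEᵢ) = 340/(700×109×10³) + 800/(1125×116×10³) = 1.059×10⁻⁵ mm/N.
P = 1.22 / 1.059×10⁻⁵ = 115200 N = 115.2 kN, compressive.

P ≈ 115 kN (compressive)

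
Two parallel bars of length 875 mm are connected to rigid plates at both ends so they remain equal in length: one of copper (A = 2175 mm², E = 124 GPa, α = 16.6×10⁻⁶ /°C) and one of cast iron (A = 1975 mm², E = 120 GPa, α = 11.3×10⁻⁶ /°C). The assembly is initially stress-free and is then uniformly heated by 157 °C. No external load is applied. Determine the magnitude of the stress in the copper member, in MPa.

Equilibrium of a rigid end plate with no external load gives equal and opposite internal forces ±P in the two members. Since α_{copper} > α_{cast iron}, heating drives the copper into compression and the cast iron into tension.
Compatibility of the two members (thermal + elastic change equal): (α₁ − α₂)ΔT = P·[1/(A₁E₁) + 1/(A₂E₂)].
|α₁ − α₂|·ΔT = 5.3×10⁻⁶ × 157 = 0.0008321.
1/(A₁E₁) + 1/(A₂E₂) = 1/(2175×124×10³) + 1/(1975×120×10³) = 7.927×10⁻⁹ N⁻¹.
P = 0.0008321 / 7.927×10⁻⁹ = 105000 N = 105 kN.
σ_{copper} = P/A₁ = 105000/2175 = 48.26 MPa, compressive.

σ ≈ 48.3 MPa (compressive)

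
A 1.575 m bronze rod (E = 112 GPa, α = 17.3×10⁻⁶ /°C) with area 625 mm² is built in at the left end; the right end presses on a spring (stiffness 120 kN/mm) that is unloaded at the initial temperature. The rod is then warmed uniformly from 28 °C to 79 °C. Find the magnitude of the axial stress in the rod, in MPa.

σ ≈ 72.1 MPa (compressive)

The unrestrained thermal change is αΔT L = 17.3×10⁻⁶ × 51 × 1575 = 1.39 mm.
Let P be the compressive force at the spring. The rod shortens elastically by PL/(AE) and the spring compresses by P/k; together these equal δ_free.
So P = δ_free / [L/(AE) + 1/k] = 1.39 / [ 1575/(625×112×10³) + 1/(120×10³) ].
P = 1.39 / 3.083×10⁻⁵ = 45070 N.
σ = P/A = 45070/625 = 72.11 MPa.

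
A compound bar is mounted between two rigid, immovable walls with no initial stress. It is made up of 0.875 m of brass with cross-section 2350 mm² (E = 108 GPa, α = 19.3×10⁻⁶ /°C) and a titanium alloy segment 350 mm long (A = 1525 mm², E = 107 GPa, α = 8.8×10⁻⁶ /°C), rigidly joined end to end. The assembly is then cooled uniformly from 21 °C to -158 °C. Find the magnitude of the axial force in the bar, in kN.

P ≈ 639 kN (tensile)

Free thermal contraction of the whole bar: Σ αᵢΔT Lᵢ = 19.3×10⁻⁶×179×875 + 8.8×10⁻⁶×179×350 = 3.574 mm.
The walls prevent any net length change, so an axial force P (same in every segment) develops. Compatibility: P · Σ Lᵢ/(AᵢEᵢ) = δ_free.
Σ Lᵢ/(AᵢEᵢ) = 875/(2350×108×10³) + 350/(1525×107×10³) = 5.593×10⁻⁶ mm/N.
So P = 3.574 / 5.593×10⁻⁶ = 639.1 kN, tensile.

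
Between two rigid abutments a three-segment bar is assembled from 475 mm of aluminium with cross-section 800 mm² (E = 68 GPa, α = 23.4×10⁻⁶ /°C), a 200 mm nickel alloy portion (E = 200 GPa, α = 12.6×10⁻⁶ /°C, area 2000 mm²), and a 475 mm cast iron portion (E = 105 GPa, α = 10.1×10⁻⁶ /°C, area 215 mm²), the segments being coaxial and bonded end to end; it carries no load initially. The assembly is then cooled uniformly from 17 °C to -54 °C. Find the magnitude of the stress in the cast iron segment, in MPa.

If the supports were absent, the total length change would be Σ αᵢΔT Lᵢ = 23.4×10⁻⁶×71×475 + 12.6×10⁻⁶×71×200 + 10.1×10⁻⁶×71×475 = 1.309 mm.
Since the ends are fixed, an axial force P builds up, equal in every segment, with P · Σ Lᵢ/(AᵢEᵢ) = δ_free.
The series flexibility is Σ Lᵢ/(AᵢEᵢ) = 475/(800×68×10³) + 200/(2000×200×10³) + 475/(215×105×10³) = 3.027×10⁻⁵ mm/N.
P = 1.309 / 3.027×10⁻⁵ = 43230 N = 43.23 kN, tensile.
σ_{cast iron} = P / A = 43230 / 215 = 201.1 MPa.

σ ≈ 201 MPa (tensile)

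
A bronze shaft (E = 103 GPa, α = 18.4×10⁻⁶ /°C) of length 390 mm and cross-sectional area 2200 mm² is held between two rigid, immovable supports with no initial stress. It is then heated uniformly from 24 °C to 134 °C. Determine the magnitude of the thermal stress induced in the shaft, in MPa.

σ ≈ 208 MPa (compressive)

Because both ends are immovable the net strain is zero, and the suppressed thermal strain is αΔT = 18.4×10⁻⁶ × 110 = 2024×10⁻⁶.
Hence σ = E·αΔT = 103×10³ × 2024×10⁻⁶ = 208.5 MPa, compressive.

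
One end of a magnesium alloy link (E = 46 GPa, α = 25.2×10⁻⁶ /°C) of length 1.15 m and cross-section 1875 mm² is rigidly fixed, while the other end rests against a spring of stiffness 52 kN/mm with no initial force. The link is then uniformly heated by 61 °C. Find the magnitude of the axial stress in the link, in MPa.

σ ≈ 29 MPa (compressive)

The unrestrained thermal change is αΔT L = 25.2×10⁻⁶ × 61 × 1150 = 1.768 mm.
With a force P in the spring, the elastic change of the link is PL/(AE) and that of the spring is P/k; compatibility requires their sum to equal δ_free.
P [ L/(AE) + 1/k ] = δ_free → P [ 1150/(1875×46×10³) + 1/(52×10³) ] = 1.768.
P = 1.768 / 3.256×10⁻⁵ = 54290 N.
σ = P/A = 54290/1875 = 28.95 MPa.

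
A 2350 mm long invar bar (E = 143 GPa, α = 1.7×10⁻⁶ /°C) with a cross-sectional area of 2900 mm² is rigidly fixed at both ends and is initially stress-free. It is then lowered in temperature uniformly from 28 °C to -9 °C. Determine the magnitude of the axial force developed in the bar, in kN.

P ≈ 26.1 kN (tensile)

With zero net strain, σ = E·αΔT = 143 GPa × 1.7×10⁻⁶ × 37 = 8.995 MPa.
Then P = σA = 8.995 × 2900 mm² = 26.08 kN, tensile.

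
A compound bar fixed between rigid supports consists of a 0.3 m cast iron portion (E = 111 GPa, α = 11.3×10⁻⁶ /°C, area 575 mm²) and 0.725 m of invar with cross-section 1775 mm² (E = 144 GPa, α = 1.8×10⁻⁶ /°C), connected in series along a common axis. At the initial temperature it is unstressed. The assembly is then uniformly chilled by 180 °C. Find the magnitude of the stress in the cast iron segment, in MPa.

σ ≈ 195 MPa (tensile)

Free thermal contraction of the whole bar: Σ αᵢΔT Lᵢ = 11.3×10⁻⁶×180×300 + 1.8×10⁻⁶×180×725 = 0.8451 mm.
The walls prevent any net length change, so an axial force P (same in every segment) develops. Compatibility: P · Σ Lᵢ/(AᵢEᵢ) = δ_free.
The series flexibility is Σ Lᵢ/(AᵢEᵢ) = 300/(575×111×10³) + 725/(1775×144×10³) = 7.537×10⁻⁶ mm/N.
P = 0.8451 / 7.537×10⁻⁶ = 112100 N = 112.1 kN, tensile.
σ_{cast iron} = P / A = 112100 / 575 = 195 MPa.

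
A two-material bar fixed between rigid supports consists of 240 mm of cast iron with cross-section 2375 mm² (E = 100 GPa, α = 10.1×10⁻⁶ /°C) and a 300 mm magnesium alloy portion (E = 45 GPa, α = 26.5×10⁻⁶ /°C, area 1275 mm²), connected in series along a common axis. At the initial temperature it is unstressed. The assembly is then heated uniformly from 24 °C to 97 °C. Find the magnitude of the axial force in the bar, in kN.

Free thermal expansion of the whole bar: Σ αᵢΔT Lᵢ = 10.1×10⁻⁶×73×240 + 26.5×10⁻⁶×73×300 = 0.7573 mm.
The rigid supports impose zero overall length change; the single axial force P common to all segments must satisfy P Σ Lᵢ/(AᵢEᵢ) = δ_free.
The series flexibility is Σ Lᵢ/(AᵢEᵢ) = 240/(2375×100×10³) + 300/(1275×45×10³) = 6.239×10⁻⁶ mm/N.
P = 0.7573 / 6.239×10⁻⁶ = 121400 N = 121.4 kN, compressive.

P ≈ 121 kN (compressive)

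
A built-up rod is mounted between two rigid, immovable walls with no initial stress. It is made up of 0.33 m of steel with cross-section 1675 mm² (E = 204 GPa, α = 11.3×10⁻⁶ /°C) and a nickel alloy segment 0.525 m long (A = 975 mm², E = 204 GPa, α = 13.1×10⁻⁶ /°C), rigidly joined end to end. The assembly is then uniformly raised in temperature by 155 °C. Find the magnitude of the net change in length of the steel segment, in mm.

If the supports were absent, the total length change would be Σ αᵢΔT Lᵢ = 11.3×10⁻⁶×155×330 + 13.1×10⁻⁶×155×525 = 1.644 mm.
The walls prevent any net length change, so an axial force P (same in every segment) develops. Compatibility: P · Σ Lᵢ/(AᵢEᵢ) = δ_free.
Σ Lᵢ/(AᵢEᵢ) = 330/(1675×204×10³) + 525/(975×204×10³) = 3.605×10⁻⁶ mm/N.
P = 1.644 / 3.605×10⁻⁶ = 456000 N = 456 kN, compressive.
For the steel segment, free thermal change = 11.3×10⁻⁶×155×330 = 0.578 mm and elastic change from P = 456000×330/(1675×204×10³) = 0.4404 mm; these oppose, so the net change is 0.138 mm (segment lengthens).

|ΔL| ≈ 0.138 mm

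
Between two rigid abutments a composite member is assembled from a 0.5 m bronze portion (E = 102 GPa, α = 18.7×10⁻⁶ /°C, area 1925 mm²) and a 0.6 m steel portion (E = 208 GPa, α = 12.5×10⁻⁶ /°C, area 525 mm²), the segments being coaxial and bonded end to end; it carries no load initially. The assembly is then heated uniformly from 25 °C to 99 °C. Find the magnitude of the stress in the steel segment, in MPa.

σ ≈ 295 MPa (compressive)

If the supports were absent, the total length change would be Σ αᵢΔT Lᵢ = 18.7×10⁻⁶×74×500 + 12.5×10⁻⁶×74×600 = 1.247 mm.
The walls prevent any net length change, so an axial force P (same in every segment) develops. Compatibility: P · Σ Lᵢ/(AᵢEᵢ) = δ_free.
Σ Lᵢ/(AᵢEᵢ) = 500/(1925×102×10³) + 600/(525×208×10³) = 8.041×10⁻⁶ mm/N.
Hence P = δ_free / Σ(L/AE) = 1.247/8.041×10⁻⁶ = 155.1 kN (compressive).
σ_{steel} = P / A = 155100 / 525 = 295.4 MPa.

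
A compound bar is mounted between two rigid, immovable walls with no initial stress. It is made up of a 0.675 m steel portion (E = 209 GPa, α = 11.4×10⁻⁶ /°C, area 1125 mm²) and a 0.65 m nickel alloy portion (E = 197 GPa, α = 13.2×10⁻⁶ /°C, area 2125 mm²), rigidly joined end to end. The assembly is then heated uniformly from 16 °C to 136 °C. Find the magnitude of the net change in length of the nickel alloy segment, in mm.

With the walls removed the bar would change length by δ_free = Σ αᵢΔT Lᵢ = 11.4×10⁻⁶×120×675 + 13.2×10⁻⁶×120×650 = 1.953 mm.
The walls prevent any net length change, so an axial force P (same in every segment) develops. Compatibility: P · Σ Lᵢ/(AᵢEᵢ) = δ_free.
The series flexibility is Σ Lᵢ/(AᵢEᵢ) = 675/(1125×209×10³) + 650/(2125×197×10³) = 4.424×10⁻⁶ mm/N.
So P = 1.953 / 4.424×10⁻⁶ = 441.5 kN, compressive.
For the nickel alloy segment, free thermal change = 13.2×10⁻⁶×120×650 = 1.03 mm and elastic change from P = 441500×650/(2125×197×10³) = 0.6855 mm; these oppose, so the net change is 0.344 mm (segment lengthens).

|ΔL| ≈ 0.344 mm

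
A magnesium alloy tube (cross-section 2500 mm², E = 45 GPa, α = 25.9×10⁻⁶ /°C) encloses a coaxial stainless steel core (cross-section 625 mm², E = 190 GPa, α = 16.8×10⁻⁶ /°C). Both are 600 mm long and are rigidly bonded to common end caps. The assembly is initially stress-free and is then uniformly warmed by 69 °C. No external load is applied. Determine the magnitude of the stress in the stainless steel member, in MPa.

Equilibrium of a rigid end plate with no external load gives equal and opposite internal forces ±P in the two members. Since α_{magnesium alloy} > α_{stainless steel}, heating drives the magnesium alloy into compression and the stainless steel into tension.
Equating the net (thermal + elastic) strains gives |α₁ − α₂|·ΔT = P·[1/(A₁E₁) + 1/(A₂E₂)].
|α₁ − α₂|·ΔT = 9.1×10⁻⁶ × 69 = 0.0006279.
1/(A₁E₁) + 1/(A₂E₂) = 1/(2500×45×10³) + 1/(625×190×10³) = 1.731×10⁻⁸ N⁻¹.
P = 0.0006279 / 1.731×10⁻⁸ = 36270 N = 36.27 kN.
σ_{stainless steel} = P/A₂ = 36270/625 = 58.04 MPa, tensile.

σ ≈ 58 MPa (tensile)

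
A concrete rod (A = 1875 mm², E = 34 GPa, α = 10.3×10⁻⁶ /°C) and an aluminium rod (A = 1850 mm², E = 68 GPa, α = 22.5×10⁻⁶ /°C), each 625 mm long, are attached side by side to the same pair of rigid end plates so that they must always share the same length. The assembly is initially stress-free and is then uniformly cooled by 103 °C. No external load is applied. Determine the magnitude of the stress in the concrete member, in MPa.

σ ≈ 28.4 MPa (compressive)

Both members must finish at the same length. With the larger α, the aluminium tends to over-contract; the plates restrain it, putting the aluminium in tension and the concrete in compression. With no external load the two internal forces are equal and opposite, magnitude P.
Compatibility of the two members (thermal + elastic change equal): (α₁ − α₂)ΔT = P·[1/(A₁E₁) + 1/(A₂E₂)].
|α₁ − α₂|·ΔT = 12.2×10⁻⁶ × 103 = 0.001257.
1/(A₁E₁) + 1/(A₂E₂) = 1/(1875×34×10³) + 1/(1850×68×10³) = 2.364×10⁻⁸ N⁻¹.
P = 0.001257 / 2.364×10⁻⁸ = 53170 N = 53.17 kN.
σ_{concrete} = P/A₁ = 53170/1875 = 28.36 MPa, compressive.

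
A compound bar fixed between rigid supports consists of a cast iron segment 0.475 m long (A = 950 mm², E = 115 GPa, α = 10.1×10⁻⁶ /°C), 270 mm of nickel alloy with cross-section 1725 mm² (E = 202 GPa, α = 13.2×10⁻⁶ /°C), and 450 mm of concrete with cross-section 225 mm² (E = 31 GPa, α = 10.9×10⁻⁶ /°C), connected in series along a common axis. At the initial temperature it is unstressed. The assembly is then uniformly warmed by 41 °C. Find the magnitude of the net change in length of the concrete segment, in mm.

|ΔL| ≈ 0.303 mm

With the walls removed the bar would change length by δ_free = Σ αᵢΔT Lᵢ = 10.1×10⁻⁶×41×475 + 13.2×10⁻⁶×41×270 + 10.9×10⁻⁶×41×450 = 0.5439 mm.
Since the ends are fixed, an axial force P builds up, equal in every segment, with P · Σ Lᵢ/(AᵢEᵢ) = δ_free.
Σ Lᵢ/(AᵢEᵢ) = 475/(950×115×10³) + 270/(1725×202×10³) + 450/(225×31×10³) = 6.964×10⁻⁵ mm/N.
So P = 0.5439 / 6.964×10⁻⁵ = 7.811 kN, compressive.
For the concrete segment, free thermal change = 10.9×10⁻⁶×41×450 = 0.2011 mm and elastic change from P = 7811×450/(225×31×10³) = 0.5039 mm; these oppose, so the net change is 0.303 mm (segment shortens).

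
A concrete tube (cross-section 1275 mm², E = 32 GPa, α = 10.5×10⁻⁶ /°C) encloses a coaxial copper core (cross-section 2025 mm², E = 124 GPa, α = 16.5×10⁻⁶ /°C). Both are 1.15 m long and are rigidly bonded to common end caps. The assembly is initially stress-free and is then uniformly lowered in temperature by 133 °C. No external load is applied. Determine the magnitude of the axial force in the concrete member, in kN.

P ≈ 28 kN (compressive in the concrete)

The copper has the larger α, so on cooling it would change length more than the concrete if both were free. The rigid plates force a common final length, so the copper is put into tension and the concrete into compression, with equal and opposite forces P (no external load).
Equating the net (thermal + elastic) strains gives |α₁ − α₂|·ΔT = P·[1/(A₁E₁) + 1/(A₂E₂)].
|α₁ − α₂|·ΔT = 6×10⁻⁶ × 133 = 0.000798.
1/(A₁E₁) + 1/(A₂E₂) = 1/(1275×32×10³) + 1/(2025×124×10³) = 2.849×10⁻⁸ N⁻¹.
P = 0.000798 / 2.849×10⁻⁸ = 28010 N = 28.01 kN.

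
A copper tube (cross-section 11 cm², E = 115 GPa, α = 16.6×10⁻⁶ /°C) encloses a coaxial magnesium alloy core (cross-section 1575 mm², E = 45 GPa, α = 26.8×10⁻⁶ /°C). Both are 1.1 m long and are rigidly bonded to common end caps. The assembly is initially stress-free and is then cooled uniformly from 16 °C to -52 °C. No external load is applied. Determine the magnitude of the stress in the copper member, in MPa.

σ ≈ 28.6 MPa (compressive)

Equilibrium of a rigid end plate with no external load gives equal and opposite internal forces ±P in the two members. Since α_{magnesium alloy} > α_{copper}, cooling drives the magnesium alloy into tension and the copper into compression.
Setting the final lengths equal and cancelling L: (α₁ − α₂)ΔT = P/(A₁E₁) + P/(A₂E₂).
|α₁ − α₂|·ΔT = 10.2×10⁻⁶ × 68 = 0.0006936.
1/(A₁E₁) + 1/(A₂E₂) = 1/(1100×115×10³) + 1/(1575×45×10³) = 2.201×10⁻⁸ N⁻¹.
So P = 0.0006936 / 2.201×10⁻⁸ = 31.51 kN.
σ_{copper} = P/A₁ = 31510/1100 = 28.64 MPa, compressive.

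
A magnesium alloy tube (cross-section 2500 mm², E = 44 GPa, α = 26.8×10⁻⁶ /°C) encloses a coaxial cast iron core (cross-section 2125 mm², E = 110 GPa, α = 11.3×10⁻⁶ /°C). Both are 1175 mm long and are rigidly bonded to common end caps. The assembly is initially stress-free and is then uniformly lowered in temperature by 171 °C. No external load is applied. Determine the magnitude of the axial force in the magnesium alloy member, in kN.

Both members must finish at the same length. With the larger α, the magnesium alloy tends to over-contract; the plates restrain it, putting the magnesium alloy in tension and the cast iron in compression. With no external load the two internal forces are equal and opposite, magnitude P.
Setting the final lengths equal and cancelling L: (α₁ − α₂)ΔT = P/(A₁E₁) + P/(A₂E₂).
|α₁ − α₂|·ΔT = 15.5×10⁻⁶ × 171 = 0.002651.
1/(A₁E₁) + 1/(A₂E₂) = 1/(2500×44×10³) + 1/(2125×110×10³) = 1.337×10⁻⁸ N⁻¹.
So P = 0.002651 / 1.337×10⁻⁸ = 198.3 kN.

P ≈ 198 kN (tensile in the magnesium alloy)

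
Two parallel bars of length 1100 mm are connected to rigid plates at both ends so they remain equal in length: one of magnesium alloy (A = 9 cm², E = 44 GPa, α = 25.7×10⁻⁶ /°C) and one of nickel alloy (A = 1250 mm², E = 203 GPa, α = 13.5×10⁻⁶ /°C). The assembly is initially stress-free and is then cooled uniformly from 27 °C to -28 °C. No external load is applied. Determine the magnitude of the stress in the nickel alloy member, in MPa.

σ ≈ 18.4 MPa (compressive)

Equilibrium of a rigid end plate with no external load gives equal and opposite internal forces ±P in the two members. Since α_{magnesium alloy} > α_{nickel alloy}, cooling drives the magnesium alloy into tension and the nickel alloy into compression.
Compatibility of the two members (thermal + elastic change equal): (α₁ − α₂)ΔT = P·[1/(A₁E₁) + 1/(A₂E₂)].
|α₁ − α₂|·ΔT = 12.2×10⁻⁶ × 55 = 0.000671.
1/(A₁E₁) + 1/(A₂E₂) = 1/(900×44×10³) + 1/(1250×203×10³) = 2.919×10⁻⁸ N⁻¹.
P = 0.000671 / 2.919×10⁻⁸ = 22980 N = 22.98 kN.
σ_{nickel alloy} = P/A₂ = 22980/1250 = 18.39 MPa, compressive.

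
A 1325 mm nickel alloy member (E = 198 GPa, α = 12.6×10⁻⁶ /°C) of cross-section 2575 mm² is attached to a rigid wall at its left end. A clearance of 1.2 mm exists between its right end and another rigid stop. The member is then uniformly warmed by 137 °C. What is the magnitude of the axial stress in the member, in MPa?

Free thermal elongation = αΔT L = 12.6×10⁻⁶ × 137 × 1325 = 2.287 mm.
The gap closes (δ_free > 1.2 mm) and the wall then resists a further 2.287 − 1.2 = 1.087 mm of expansion.
That suppressed elongation corresponds to σ = E·Δ/L = 198×10³ × 1.087/1325 = 162.5 MPa.

σ ≈ 162 MPa (compressive)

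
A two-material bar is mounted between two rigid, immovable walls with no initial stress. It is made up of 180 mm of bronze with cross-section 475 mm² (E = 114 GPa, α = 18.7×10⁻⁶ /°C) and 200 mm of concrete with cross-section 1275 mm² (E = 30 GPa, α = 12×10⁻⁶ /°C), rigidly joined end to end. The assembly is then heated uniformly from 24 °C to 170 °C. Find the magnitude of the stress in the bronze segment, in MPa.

σ ≈ 207 MPa (compressive)

With the walls removed the bar would change length by δ_free = Σ αᵢΔT Lᵢ = 18.7×10⁻⁶×146×180 + 12×10⁻⁶×146×200 = 0.8418 mm.
The rigid supports impose zero overall length change; the single axial force P common to all segments must satisfy P Σ Lᵢ/(AᵢEᵢ) = δ_free.
Σ Lᵢ/(AᵢEᵢ) = 180/(475×114×10³) + 200/(1275×30×10³) = 8.553×10⁻⁶ mm/N.
P = 0.8418 / 8.553×10⁻⁶ = 98430 N = 98.43 kN, compressive.
σ_{bronze} = P / A = 98430 / 475 = 207.2 MPa.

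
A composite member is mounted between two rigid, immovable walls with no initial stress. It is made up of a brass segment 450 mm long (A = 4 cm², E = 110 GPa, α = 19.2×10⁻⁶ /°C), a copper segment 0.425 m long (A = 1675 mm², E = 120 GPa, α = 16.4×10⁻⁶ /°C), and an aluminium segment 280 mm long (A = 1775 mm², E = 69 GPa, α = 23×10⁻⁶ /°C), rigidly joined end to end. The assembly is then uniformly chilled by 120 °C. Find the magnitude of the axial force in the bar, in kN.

P ≈ 181 kN (tensile)

Free thermal contraction of the whole bar: Σ αᵢΔT Lᵢ = 19.2×10⁻⁶×120×450 + 16.4×10⁻⁶×120×425 + 23×10⁻⁶×120×280 = 2.646 mm.
Since the ends are fixed, an axial force P builds up, equal in every segment, with P · Σ Lᵢ/(AᵢEᵢ) = δ_free.
Σ Lᵢ/(AᵢEᵢ) = 450/(400×110×10³) + 425/(1675×120×10³) + 280/(1775×69×10³) = 1.463×10⁻⁵ mm/N.
P = 2.646 / 1.463×10⁻⁵ = 180900 N = 180.9 kN, tensile.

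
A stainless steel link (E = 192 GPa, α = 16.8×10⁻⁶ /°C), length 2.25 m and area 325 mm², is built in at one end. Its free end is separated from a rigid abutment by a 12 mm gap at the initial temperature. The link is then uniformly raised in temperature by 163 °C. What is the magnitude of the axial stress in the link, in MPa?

Free thermal elongation = αΔT L = 16.8×10⁻⁶ × 163 × 2250 = 6.161 mm.
Since δ_free = 6.16 mm is less than the 12 mm gap, the link never touches the wall. No axial force develops.

σ ≈ 0 MPa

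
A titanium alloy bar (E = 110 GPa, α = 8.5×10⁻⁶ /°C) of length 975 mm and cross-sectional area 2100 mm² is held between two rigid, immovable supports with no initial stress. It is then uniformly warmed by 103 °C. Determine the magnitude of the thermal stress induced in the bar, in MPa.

With length fixed, the mechanical strain must cancel the thermal strain αΔT = 8.5×10⁻⁶ × 103 = 875.5×10⁻⁶.
σ = EαΔT = 110×10³ × 8.5×10⁻⁶ × 103 = 96.3 MPa (compressive; the bar is trying to expand).

σ ≈ 96.3 MPa (compressive)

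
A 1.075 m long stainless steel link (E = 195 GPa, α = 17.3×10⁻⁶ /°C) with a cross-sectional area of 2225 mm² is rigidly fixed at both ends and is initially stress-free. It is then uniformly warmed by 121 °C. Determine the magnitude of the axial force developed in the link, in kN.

The ends cannot move, so σ = EαΔT = 195×10³ × 17.3×10⁻⁶ × 121 = 408.2 MPa.
Axial force P = σA = 408.2 × 2225 = 908200 N = 908.2 kN, compressive.

P ≈ 908 kN (compressive)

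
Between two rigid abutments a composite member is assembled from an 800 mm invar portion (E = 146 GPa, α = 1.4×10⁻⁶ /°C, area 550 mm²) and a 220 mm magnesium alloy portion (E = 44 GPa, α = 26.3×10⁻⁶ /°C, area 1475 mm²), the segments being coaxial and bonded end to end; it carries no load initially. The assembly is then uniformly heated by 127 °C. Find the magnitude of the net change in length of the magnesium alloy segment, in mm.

|ΔL| ≈ 0.512 mm

Free thermal expansion of the whole bar: Σ αᵢΔT Lᵢ = 1.4×10⁻⁶×127×800 + 26.3×10⁻⁶×127×220 = 0.8771 mm.
The rigid supports impose zero overall length change; the single axial force P common to all segments must satisfy P Σ Lᵢ/(AᵢEᵢ) = δ_free.
The series flexibility is Σ Lᵢ/(AᵢEᵢ) = 800/(550×146×10³) + 220/(1475×44×10³) = 1.335×10⁻⁵ mm/N.
Hence P = δ_free / Σ(L/AE) = 0.8771/1.335×10⁻⁵ = 65.69 kN (compressive).
For the magnesium alloy segment, free thermal change = 26.3×10⁻⁶×127×220 = 0.7348 mm and elastic change from P = 65690×220/(1475×44×10³) = 0.2227 mm; these oppose, so the net change is 0.512 mm (segment lengthens).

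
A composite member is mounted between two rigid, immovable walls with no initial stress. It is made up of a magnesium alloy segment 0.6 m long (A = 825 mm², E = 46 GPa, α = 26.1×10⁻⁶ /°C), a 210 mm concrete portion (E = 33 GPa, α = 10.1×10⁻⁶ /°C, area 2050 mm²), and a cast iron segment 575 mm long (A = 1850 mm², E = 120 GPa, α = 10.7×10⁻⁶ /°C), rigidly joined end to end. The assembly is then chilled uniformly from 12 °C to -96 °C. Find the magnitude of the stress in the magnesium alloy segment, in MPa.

σ ≈ 146 MPa (tensile)

If the supports were absent, the total length change would be Σ αᵢΔT Lᵢ = 26.1×10⁻⁶×108×600 + 10.1×10⁻⁶×108×210 + 10.7×10⁻⁶×108×575 = 2.585 mm.
Since the ends are fixed, an axial force P builds up, equal in every segment, with P · Σ Lᵢ/(AᵢEᵢ) = δ_free.
The series flexibility is Σ Lᵢ/(AᵢEᵢ) = 600/(825×46×10³) + 210/(2050×33×10³) + 575/(1850×120×10³) = 2.15×10⁻⁵ mm/N.
So P = 2.585 / 2.15×10⁻⁵ = 120.2 kN, tensile.
σ_{magnesium alloy} = P / A = 120200 / 825 = 145.7 MPa.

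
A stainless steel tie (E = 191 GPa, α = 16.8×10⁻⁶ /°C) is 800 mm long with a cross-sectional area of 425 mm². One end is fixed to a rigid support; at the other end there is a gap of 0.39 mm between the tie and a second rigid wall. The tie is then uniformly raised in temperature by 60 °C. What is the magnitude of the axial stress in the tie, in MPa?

Unrestrained expansion: δ_free = αΔT L = 16.8×10⁻⁶ × 60 × 800 = 0.8064 mm.
The gap closes (δ_free > 0.39 mm) and the wall then resists a further 0.8064 − 0.39 = 0.4164 mm of expansion.
That suppressed elongation corresponds to σ = E·Δ/L = 191×10³ × 0.4164/800 = 99.42 MPa.

σ ≈ 99.4 MPa (compressive)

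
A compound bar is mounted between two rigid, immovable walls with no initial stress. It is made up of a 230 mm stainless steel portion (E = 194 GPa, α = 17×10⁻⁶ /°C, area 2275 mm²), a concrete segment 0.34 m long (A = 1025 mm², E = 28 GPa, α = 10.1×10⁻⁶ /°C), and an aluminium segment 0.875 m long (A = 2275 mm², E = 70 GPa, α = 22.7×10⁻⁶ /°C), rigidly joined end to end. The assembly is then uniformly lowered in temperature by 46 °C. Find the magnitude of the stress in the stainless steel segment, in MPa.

Free thermal contraction of the whole bar: Σ αᵢΔT Lᵢ = 17×10⁻⁶×46×230 + 10.1×10⁻⁶×46×340 + 22.7×10⁻⁶×46×875 = 1.251 mm.
Since the ends are fixed, an axial force P builds up, equal in every segment, with P · Σ Lᵢ/(AᵢEᵢ) = δ_free.
The series flexibility is Σ Lᵢ/(AᵢEᵢ) = 230/(2275×194×10³) + 340/(1025×28×10³) + 875/(2275×70×10³) = 1.786×10⁻⁵ mm/N.
Hence P = δ_free / Σ(L/AE) = 1.251/1.786×10⁻⁵ = 70.06 kN (tensile).
σ_{stainless steel} = P / A = 70060 / 2275 = 30.8 MPa.

σ ≈ 30.8 MPa (tensile)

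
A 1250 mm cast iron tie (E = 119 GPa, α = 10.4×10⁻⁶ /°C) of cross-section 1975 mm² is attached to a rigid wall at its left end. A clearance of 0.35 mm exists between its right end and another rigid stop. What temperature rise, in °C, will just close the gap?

Contact occurs when the free expansion equals the gap: αΔT L = 0.35 mm.
ΔT = 0.35 / (10.4×10⁻⁶ × 1250) = 26.92 °C.

ΔT ≈ 26.9 °C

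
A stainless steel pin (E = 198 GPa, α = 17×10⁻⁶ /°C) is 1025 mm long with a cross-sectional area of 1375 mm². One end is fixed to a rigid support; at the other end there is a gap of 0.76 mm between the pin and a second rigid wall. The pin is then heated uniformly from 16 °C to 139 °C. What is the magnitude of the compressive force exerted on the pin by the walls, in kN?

P ≈ 367 kN

If the wall were absent the pin would grow by αΔT L = 17×10⁻⁶ × 123 × 1025 = 2.143 mm.
The gap closes (δ_free > 0.76 mm) and the wall then resists a further 2.143 − 0.76 = 1.383 mm of expansion.
Compatibility: PL/(AE) = 1.383 mm, so σ = P/A = E × (1.383/1025) = 267.2 MPa.
P = σA = 267.2 × 1375 = 367.4 kN.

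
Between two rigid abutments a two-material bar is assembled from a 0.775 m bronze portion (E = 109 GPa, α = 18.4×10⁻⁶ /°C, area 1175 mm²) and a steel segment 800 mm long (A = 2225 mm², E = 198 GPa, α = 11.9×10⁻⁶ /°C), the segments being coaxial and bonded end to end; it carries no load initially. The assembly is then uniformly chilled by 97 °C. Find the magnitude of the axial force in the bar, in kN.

If the supports were absent, the total length change would be Σ αᵢΔT Lᵢ = 18.4×10⁻⁶×97×775 + 11.9×10⁻⁶×97×800 = 2.307 mm.
The rigid supports impose zero overall length change; the single axial force P common to all segments must satisfy P Σ Lᵢ/(AᵢEᵢ) = δ_free.
Σ Lᵢ/(AᵢEᵢ) = 775/(1175×109×10³) + 800/(2225×198×10³) = 7.867×10⁻⁶ mm/N.
P = 2.307 / 7.867×10⁻⁶ = 293200 N = 293.2 kN, tensile.

P ≈ 293 kN (tensile)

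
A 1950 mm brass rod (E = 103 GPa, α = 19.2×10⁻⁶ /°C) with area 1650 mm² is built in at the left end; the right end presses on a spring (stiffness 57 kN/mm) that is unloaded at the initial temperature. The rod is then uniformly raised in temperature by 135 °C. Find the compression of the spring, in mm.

δ ≈ 3.06 mm

The unrestrained thermal change is αΔT L = 19.2×10⁻⁶ × 135 × 1950 = 5.054 mm.
Let P be the compressive force at the spring. The rod shortens elastically by PL/(AE) and the spring compresses by P/k; together these equal δ_free.
So P = δ_free / [L/(AE) + 1/k] = 5.054 / [ 1950/(1650×103×10³) + 1/(57×10³) ].
P = 5.054 / 2.902×10⁻⁵ = 174200 N.
Spring compression = P/k = 174200/(57×10³) = 3.056 mm.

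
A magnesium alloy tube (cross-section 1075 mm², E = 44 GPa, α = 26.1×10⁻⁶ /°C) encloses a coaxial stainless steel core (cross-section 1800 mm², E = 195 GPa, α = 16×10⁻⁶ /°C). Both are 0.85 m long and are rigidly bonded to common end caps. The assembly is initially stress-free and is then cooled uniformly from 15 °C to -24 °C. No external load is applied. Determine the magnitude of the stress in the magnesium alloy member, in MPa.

σ ≈ 15.3 MPa (tensile)

The magnesium alloy has the larger α, so on cooling it would change length more than the stainless steel if both were free. The rigid plates force a common final length, so the magnesium alloy is put into tension and the stainless steel into compression, with equal and opposite forces P (no external load).
Equating the net (thermal + elastic) strains gives |α₁ − α₂|·ΔT = P·[1/(A₁E₁) + 1/(A₂E₂)].
|α₁ − α₂|·ΔT = 10.1×10⁻⁶ × 39 = 0.0003939.
1/(A₁E₁) + 1/(A₂E₂) = 1/(1075×44×10³) + 1/(1800×195×10³) = 2.399×10⁻⁸ N⁻¹.
P = 0.0003939 / 2.399×10⁻⁸ = 16420 N = 16.42 kN.
σ_{magnesium alloy} = P/A₁ = 16420/1075 = 15.27 MPa, tensile.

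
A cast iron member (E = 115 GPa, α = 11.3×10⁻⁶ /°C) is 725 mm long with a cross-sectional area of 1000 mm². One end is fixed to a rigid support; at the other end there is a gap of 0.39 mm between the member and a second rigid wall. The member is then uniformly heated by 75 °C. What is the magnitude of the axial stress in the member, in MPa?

σ ≈ 35.6 MPa (compressive)

Free thermal elongation = αΔT L = 11.3×10⁻⁶ × 75 × 725 = 0.6144 mm.
The gap closes (δ_free > 0.39 mm) and the wall then resists a further 0.6144 − 0.39 = 0.2244 mm of expansion.
So σ = E(δ_free − g)/L = 115×10³ × 0.2244/725 = 35.6 MPa.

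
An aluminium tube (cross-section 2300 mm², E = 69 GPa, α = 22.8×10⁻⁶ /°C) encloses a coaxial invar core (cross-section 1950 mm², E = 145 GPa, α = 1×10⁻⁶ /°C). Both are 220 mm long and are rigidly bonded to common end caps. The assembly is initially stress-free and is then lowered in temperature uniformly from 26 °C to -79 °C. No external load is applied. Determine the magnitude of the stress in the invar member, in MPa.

Equilibrium of a rigid end plate with no external load gives equal and opposite internal forces ±P in the two members. Since α_{aluminium} > α_{invar}, cooling drives the aluminium into tension and the invar into compression.
Setting the final lengths equal and cancelling L: (α₁ − α₂)ΔT = P/(A₁E₁) + P/(A₂E₂).
|α₁ − α₂|·ΔT = 21.8×10⁻⁶ × 105 = 0.002289.
1/(A₁E₁) + 1/(A₂E₂) = 1/(2300×69×10³) + 1/(1950×145×10³) = 9.838×10⁻⁹ N⁻¹.
So P = 0.002289 / 9.838×10⁻⁹ = 232.7 kN.
σ_{invar} = P/A₂ = 232700/1950 = 119.3 MPa, compressive.

σ ≈ 119 MPa (compressive)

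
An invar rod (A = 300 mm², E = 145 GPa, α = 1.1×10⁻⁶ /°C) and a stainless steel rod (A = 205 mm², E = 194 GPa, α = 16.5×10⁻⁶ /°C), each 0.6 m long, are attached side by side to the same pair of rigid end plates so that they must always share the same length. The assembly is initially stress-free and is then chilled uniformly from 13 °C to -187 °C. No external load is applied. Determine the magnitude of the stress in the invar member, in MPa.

The stainless steel has the larger α, so on cooling it would change length more than the invar if both were free. The rigid plates force a common final length, so the stainless steel is put into tension and the invar into compression, with equal and opposite forces P (no external load).
Equating the net (thermal + elastic) strains gives |α₁ − α₂|·ΔT = P·[1/(A₁E₁) + 1/(A₂E₂)].
|α₁ − α₂|·ΔT = 15.4×10⁻⁶ × 200 = 0.00308.
1/(A₁E₁) + 1/(A₂E₂) = 1/(300×145×10³) + 1/(205×194×10³) = 4.813×10⁻⁸ N⁻¹.
So P = 0.00308 / 4.813×10⁻⁸ = 63.99 kN.
σ_{invar} = P/A₁ = 63990/300 = 213.3 MPa, compressive.

σ ≈ 213 MPa (compressive)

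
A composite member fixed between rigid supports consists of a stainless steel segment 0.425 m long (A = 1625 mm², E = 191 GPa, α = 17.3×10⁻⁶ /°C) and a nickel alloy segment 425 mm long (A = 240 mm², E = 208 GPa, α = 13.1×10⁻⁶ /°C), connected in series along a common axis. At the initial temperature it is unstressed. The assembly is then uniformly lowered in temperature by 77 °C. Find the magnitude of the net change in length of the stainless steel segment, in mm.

If the supports were absent, the total length change would be Σ αᵢΔT Lᵢ = 17.3×10⁻⁶×77×425 + 13.1×10⁻⁶×77×425 = 0.9948 mm.
Since the ends are fixed, an axial force P builds up, equal in every segment, with P · Σ Lᵢ/(AᵢEᵢ) = δ_free.
Σ Lᵢ/(AᵢEᵢ) = 425/(1625×191×10³) + 425/(240×208×10³) = 9.883×10⁻⁶ mm/N.
P = 0.9948 / 9.883×10⁻⁶ = 100700 N = 100.7 kN, tensile.
For the stainless steel segment, free thermal change = 17.3×10⁻⁶×77×425 = 0.5661 mm and elastic change from P = 100700×425/(1625×191×10³) = 0.1378 mm; these oppose, so the net change is 0.428 mm (segment shortens).

|ΔL| ≈ 0.428 mm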